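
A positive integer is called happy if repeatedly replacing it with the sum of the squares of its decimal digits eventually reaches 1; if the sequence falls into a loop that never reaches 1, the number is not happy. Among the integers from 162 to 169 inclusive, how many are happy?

1

162: 162 → 41 → 17 → 50 → 25 → 29 → 85 → 89 → 145 → 42 → 20 → 4 → 16 → 37 → 58 → 89  (repeats 89)
163: 163 → 46 → 52 → 29 → 85 → 89 → 145 → 42 → 20 → 4 → 16 → 37 → 58 → 89  (repeats 89)
164: 164 → 53 → 34 → 25 → 29 → 85 → 89 → 145 → 42 → 20 → 4 → 16 → 37 → 58 → 89  (repeats 89)
165: 165 → 62 → 40 → 16 → 37 → 58 → 89 → 145 → 42 → 20 → 4 → 16  (repeats 16)
166: 166 → 73 → 58 → 89 → 145 → 42 → 20 → 4 → 16 → 37 → 58  (repeats 58)
167: 167 → 86 → 100 → 1  (reaches 1)
168: 168 → 101 → 2 → 4 → 16 → 37 → 58 → 89 → 145 → 42 → 20 → 4  (repeats 4)
169: 169 → 118 → 66 → 72 → 53 → 34 → 25 → 29 → 85 → 89 → 145 → 42 → 20 → 4 → 16 → 37 → 58 → 89  (repeats 89)
happy: 167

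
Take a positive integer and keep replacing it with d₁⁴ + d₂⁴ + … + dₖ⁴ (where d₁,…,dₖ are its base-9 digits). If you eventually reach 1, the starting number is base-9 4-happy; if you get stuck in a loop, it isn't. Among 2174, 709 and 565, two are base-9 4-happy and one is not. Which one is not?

2174: 2174 → 7138 → 2404 → 1394 → 8194 → 290 → 722 → 8208 → 114 → 1378 → 4098 → 1956 → 1394  — repeats 1394 (not base-9 4-happy)
709: 709 → 7793 → 5395 → 3363 → 2433 → 243 → 81 → 1  — reaches 1 (base-9 4-happy)
565: 565 → 7793 → 5395 → 3363 → 2433 → 243 → 81 → 1  — reaches 1 (base-9 4-happy)

2174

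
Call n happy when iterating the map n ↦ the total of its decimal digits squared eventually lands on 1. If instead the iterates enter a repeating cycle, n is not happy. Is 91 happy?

happy

91 → 9² + 1² = 81 + 1 = 82
82 → 8² + 2² = 64 + 4 = 68
68 → 6² + 8² = 36 + 64 = 100
100 → 1² + 0² + 0² = 1 + 0 + 0 = 1  — reached 1.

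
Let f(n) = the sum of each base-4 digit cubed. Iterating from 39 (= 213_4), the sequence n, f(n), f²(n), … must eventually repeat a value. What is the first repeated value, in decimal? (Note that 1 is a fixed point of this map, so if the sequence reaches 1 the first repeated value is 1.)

39 = (2,1,3)_4 → 2³ + 1³ + 3³ = 8 + 1 + 27 = 36
36 = (2,1,0)_4 → 2³ + 1³ + 0³ = 8 + 1 + 0 = 9
9 = (2,1)_4 → 2³ + 1³ = 8 + 1 = 9  — 9 already appeared earlier.

9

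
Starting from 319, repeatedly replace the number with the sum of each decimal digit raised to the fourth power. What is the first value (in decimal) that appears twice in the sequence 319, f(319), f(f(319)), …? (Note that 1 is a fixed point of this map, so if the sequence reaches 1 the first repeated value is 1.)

4179

319 → 3⁴ + 1⁴ + 9⁴ = 6643
6643 → 6⁴ + 6⁴ + 4⁴ + 3⁴ = 2929
2929 → 2⁴ + 9⁴ + 2⁴ + 9⁴ = 13154
13154 → 1⁴ + 3⁴ + 1⁴ + 5⁴ + 4⁴ = 964
964 → 9⁴ + 6⁴ + 4⁴ = 8113
8113 → 8⁴ + 1⁴ + 1⁴ + 3⁴ = 4179
4179 → 4⁴ + 1⁴ + 7⁴ + 9⁴ = 9219
9219 → 9⁴ + 2⁴ + 1⁴ + 9⁴ = 13139
13139 → 1⁴ + 3⁴ + 1⁴ + 3⁴ + 9⁴ = 6725
6725 → 6⁴ + 7⁴ + 2⁴ + 5⁴ = 4338
4338 → 4⁴ + 3⁴ + 3⁴ + 8⁴ = 4514
4514 → 4⁴ + 5⁴ + 1⁴ + 4⁴ = 1138
1138 → 1⁴ + 1⁴ + 3⁴ + 8⁴ = 4179  — 4179 already appeared earlier.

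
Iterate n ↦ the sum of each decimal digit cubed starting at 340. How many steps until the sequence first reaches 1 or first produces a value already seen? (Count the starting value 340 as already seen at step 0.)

340 → 3³ + 4³ + 0³ = 91
91 → 9³ + 1³ = 730
730 → 7³ + 3³ + 0³ = 370
370 → 3³ + 7³ + 0³ = 370  — 370 repeats.
That took 4 steps.

4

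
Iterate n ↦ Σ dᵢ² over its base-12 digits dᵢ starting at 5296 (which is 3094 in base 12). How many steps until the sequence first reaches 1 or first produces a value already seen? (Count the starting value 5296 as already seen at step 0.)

5296 = (3,0,9,4)_12 → 3² + 0² + 9² + 4² = 106
106 = (8,10)_12 → 8² + 10² = 164
164 = (1,1,8)_12 → 1² + 1² + 8² = 66
66 = (5,6)_12 → 5² + 6² = 61
61 = (5,1)_12 → 5² + 1² = 26
26 = (2,2)_12 → 2² + 2² = 8
8 = (8)_12 → 8² = 64
64 = (5,4)_12 → 5² + 4² = 41
41 = (3,5)_12 → 3² + 5² = 34
34 = (2,10)_12 → 2² + 10² = 104
104 = (8,8)_12 → 8² + 8² = 128
128 = (10,8)_12 → 10² + 8² = 164  — 164 repeats.
That took 12 steps.

12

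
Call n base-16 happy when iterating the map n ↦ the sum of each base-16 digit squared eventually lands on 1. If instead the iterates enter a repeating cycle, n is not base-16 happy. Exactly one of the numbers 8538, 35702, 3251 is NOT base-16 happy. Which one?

35702

8538: 8538 → 130 → 68 → 32 → 4 → 16 → 1  — reaches 1 (base-16 happy)
35702: 35702 → 270 → 197 → 169 → 181 → 146 → 85 → 50 → 13 → 169  — repeats 169 (not base-16 happy)
3251: 3251 → 274 → 6 → 36 → 20 → 17 → 2 → 4 → 16 → 1  — reaches 1 (base-16 happy)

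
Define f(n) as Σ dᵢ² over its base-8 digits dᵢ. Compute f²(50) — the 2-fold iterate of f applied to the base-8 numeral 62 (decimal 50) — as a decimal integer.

25

50 = (6,2)_8 → 6² + 2² = 40
40 = (5,0)_8 → 5² + 0² = 25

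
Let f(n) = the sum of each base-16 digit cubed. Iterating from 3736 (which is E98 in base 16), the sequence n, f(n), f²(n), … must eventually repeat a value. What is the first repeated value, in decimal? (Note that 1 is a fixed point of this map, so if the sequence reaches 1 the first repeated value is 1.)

3736 = (14,9,8)_16 → 3985
3985 = (15,9,1)_16 → 4105
4105 = (1,0,0,9)_16 → 730
730 = (2,13,10)_16 → 3205
3205 = (12,8,5)_16 → 2365
2365 = (9,3,13)_16 → 2953
2953 = (11,8,9)_16 → 2572
2572 = (10,0,12)_16 → 2728
2728 = (10,10,8)_16 → 2512
2512 = (9,13,0)_16 → 2926
2926 = (11,6,14)_16 → 4291
4291 = (1,0,12,3)_16 → 1756
1756 = (6,13,12)_16 → 4141
4141 = (1,0,2,13)_16 → 2206
2206 = (8,9,14)_16 → 3985  — 3985 already appeared earlier.

3985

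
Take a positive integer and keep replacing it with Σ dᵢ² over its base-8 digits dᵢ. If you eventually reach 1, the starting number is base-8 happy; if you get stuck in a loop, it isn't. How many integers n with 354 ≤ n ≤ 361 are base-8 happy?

354: 354 → 45 → 50 → 40 → 25 → 10 → 5 → 25  — not base-8 happy
355: 355 → 50 → 40 → 25 → 10 → 5 → 25  — not base-8 happy
356: 356 → 57 → 50 → 40 → 25 → 10 → 5 → 25  — not base-8 happy
357: 357 → 66 → 5 → 25 → 10 → 5  — not base-8 happy
358: 358 → 77 → 27 → 18 → 8 → 1  — base-8 happy
359: 359 → 90 → 14 → 37 → 41 → 26 → 13 → 26  — not base-8 happy
360: 360 → 50 → 40 → 25 → 10 → 5 → 25  — not base-8 happy
361: 361 → 51 → 45 → 50 → 40 → 25 → 10 → 5 → 25  — not base-8 happy
base-8 happy: 358

1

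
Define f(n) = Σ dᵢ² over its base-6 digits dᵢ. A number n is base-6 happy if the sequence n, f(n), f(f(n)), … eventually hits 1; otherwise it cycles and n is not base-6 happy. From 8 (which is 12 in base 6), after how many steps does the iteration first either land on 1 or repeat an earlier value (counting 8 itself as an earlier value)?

9

8 = (1,2)_6 → 1² + 2² = 1 + 4 = 5
5 = (5)_6 → 5² = 25
25 = (4,1)_6 → 4² + 1² = 16 + 1 = 17
17 = (2,5)_6 → 2² + 5² = 4 + 25 = 29
29 = (4,5)_6 → 4² + 5² = 16 + 25 = 41
41 = (1,0,5)_6 → 1² + 0² + 5² = 1 + 0 + 25 = 26
26 = (4,2)_6 → 4² + 2² = 16 + 4 = 20
20 = (3,2)_6 → 3² + 2² = 9 + 4 = 13
13 = (2,1)_6 → 2² + 1² = 4 + 1 = 5  — 5 repeats.
That took 9 steps.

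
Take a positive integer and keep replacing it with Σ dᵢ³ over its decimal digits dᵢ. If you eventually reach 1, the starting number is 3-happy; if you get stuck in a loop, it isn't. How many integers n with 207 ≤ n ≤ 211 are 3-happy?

207: 207 → 351 → 153 → 153  — not 3-happy
208: 208 → 520 → 133 → 55 → 250 → 133  — not 3-happy
209: 209 → 737 → 713 → 371 → 371  — not 3-happy
210: 210 → 9 → 729 → 1080 → 513 → 153 → 153  — not 3-happy
211: 211 → 10 → 1  — 3-happy
3-happy: 211

1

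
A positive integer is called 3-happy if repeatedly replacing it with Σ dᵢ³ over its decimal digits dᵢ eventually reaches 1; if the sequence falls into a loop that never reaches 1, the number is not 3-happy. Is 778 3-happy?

778 → 7³ + 7³ + 8³ = 1198
1198 → 1³ + 1³ + 9³ + 8³ = 1243
1243 → 1³ + 2³ + 4³ + 3³ = 100
100 → 1³ + 0³ + 0³ = 1  — reached 1.

3-happy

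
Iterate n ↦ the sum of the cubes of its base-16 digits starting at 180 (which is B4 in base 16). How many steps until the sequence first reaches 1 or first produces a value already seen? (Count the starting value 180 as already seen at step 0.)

13

180 = (11,4)_16 → 11³ + 4³ = 1331 + 64 = 1395
1395 = (5,7,3)_16 → 5³ + 7³ + 3³ = 125 + 343 + 27 = 495
495 = (1,14,15)_16 → 1³ + 14³ + 15³ = 1 + 2744 + 3375 = 6120
6120 = (1,7,14,8)_16 → 1³ + 7³ + 14³ + 8³ = 1 + 343 + 2744 + 512 = 3600
3600 = (14,1,0)_16 → 14³ + 1³ + 0³ = 2744 + 1 + 0 = 2745
2745 = (10,11,9)_16 → 10³ + 11³ + 9³ = 1000 + 1331 + 729 = 3060
3060 = (11,15,4)_16 → 11³ + 15³ + 4³ = 1331 + 3375 + 64 = 4770
4770 = (1,2,10,2)_16 → 1³ + 2³ + 10³ + 2³ = 1 + 8 + 1000 + 8 = 1017
1017 = (3,15,9)_16 → 3³ + 15³ + 9³ = 27 + 3375 + 729 = 4131
4131 = (1,0,2,3)_16 → 1³ + 0³ + 2³ + 3³ = 1 + 0 + 8 + 27 = 36
36 = (2,4)_16 → 2³ + 4³ = 8 + 64 = 72
72 = (4,8)_16 → 4³ + 8³ = 64 + 512 = 576
576 = (2,4,0)_16 → 2³ + 4³ + 0³ = 8 + 64 + 0 = 72  — 72 repeats.
That took 13 steps.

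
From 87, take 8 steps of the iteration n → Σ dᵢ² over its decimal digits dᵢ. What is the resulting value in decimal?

87 → 113
113 → 11
11 → 2
2 → 4
4 → 16
16 → 37
37 → 58
58 → 89

89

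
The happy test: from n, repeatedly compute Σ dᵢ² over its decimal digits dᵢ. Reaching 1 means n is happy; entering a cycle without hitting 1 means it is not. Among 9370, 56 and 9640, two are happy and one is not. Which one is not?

56

9370: 9370 → 139 → 91 → 82 → 68 → 100 → 1  — reaches 1 (happy)
56: 56 → 61 → 37 → 58 → 89 → 145 → 42 → 20 → 4 → 16 → 37  — repeats 37 (not happy)
9640: 9640 → 133 → 19 → 82 → 68 → 100 → 1  — reaches 1 (happy)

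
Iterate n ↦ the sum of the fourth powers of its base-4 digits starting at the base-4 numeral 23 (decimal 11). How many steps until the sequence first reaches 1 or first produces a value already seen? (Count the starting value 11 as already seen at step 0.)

6

11 = (2,3)_4 → 2⁴ + 3⁴ = 16 + 81 = 97
97 = (1,2,0,1)_4 → 1⁴ + 2⁴ + 0⁴ + 1⁴ = 1 + 16 + 0 + 1 = 18
18 = (1,0,2)_4 → 1⁴ + 0⁴ + 2⁴ = 1 + 0 + 16 = 17
17 = (1,0,1)_4 → 1⁴ + 0⁴ + 1⁴ = 1 + 0 + 1 = 2
2 = (2)_4 → 2⁴ = 16
16 = (1,0,0)_4 → 1⁴ + 0⁴ + 0⁴ = 1 + 0 + 0 = 1  — reached 1.
That took 6 steps.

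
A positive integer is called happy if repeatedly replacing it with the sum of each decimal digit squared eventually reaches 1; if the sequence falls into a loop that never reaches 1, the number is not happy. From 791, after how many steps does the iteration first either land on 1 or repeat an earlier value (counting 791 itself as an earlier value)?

12

791 → 7² + 9² + 1² = 131
131 → 1² + 3² + 1² = 11
11 → 1² + 1² = 2
2 → 2² = 4
4 → 4² = 16
16 → 1² + 6² = 37
37 → 3² + 7² = 58
58 → 5² + 8² = 89
89 → 8² + 9² = 145
145 → 1² + 4² + 5² = 42
42 → 4² + 2² = 20
20 → 2² + 0² = 4  — 4 repeats.
That took 12 steps.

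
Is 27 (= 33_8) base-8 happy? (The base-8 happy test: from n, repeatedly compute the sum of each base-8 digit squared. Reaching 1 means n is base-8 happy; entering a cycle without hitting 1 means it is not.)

27 = (3,3)_8 → 3² + 3² = 9 + 9 = 18
18 = (2,2)_8 → 2² + 2² = 4 + 4 = 8
8 = (1,0)_8 → 1² + 0² = 1 + 0 = 1  — reached 1.

base-8 happy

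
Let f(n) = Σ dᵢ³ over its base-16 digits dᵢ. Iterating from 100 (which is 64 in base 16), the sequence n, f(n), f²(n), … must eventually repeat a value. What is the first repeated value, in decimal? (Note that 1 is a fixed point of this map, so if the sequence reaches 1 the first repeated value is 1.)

100 = (6,4)_16 → 280
280 = (1,1,8)_16 → 514
514 = (2,0,2)_16 → 16
16 = (1,0)_16 → 1  — reached the fixed point 1.
1 → 1, so 1 is the first repeated value.

1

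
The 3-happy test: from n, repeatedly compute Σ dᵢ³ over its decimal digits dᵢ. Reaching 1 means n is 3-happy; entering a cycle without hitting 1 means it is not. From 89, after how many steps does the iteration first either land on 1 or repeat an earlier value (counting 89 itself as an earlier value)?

89 → 8³ + 9³ = 512 + 729 = 1241
1241 → 1³ + 2³ + 4³ + 1³ = 1 + 8 + 64 + 1 = 74
74 → 7³ + 4³ = 343 + 64 = 407
407 → 4³ + 0³ + 7³ = 64 + 0 + 343 = 407  — 407 repeats.
That took 4 steps.

4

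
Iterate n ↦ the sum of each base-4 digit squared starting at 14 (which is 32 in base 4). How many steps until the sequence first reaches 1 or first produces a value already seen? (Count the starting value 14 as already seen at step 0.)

14 = (3,2)_4 → 3² + 2² = 13
13 = (3,1)_4 → 3² + 1² = 10
10 = (2,2)_4 → 2² + 2² = 8
8 = (2,0)_4 → 2² + 0² = 4
4 = (1,0)_4 → 1² + 0² = 1  — reached 1.
That took 5 steps.

5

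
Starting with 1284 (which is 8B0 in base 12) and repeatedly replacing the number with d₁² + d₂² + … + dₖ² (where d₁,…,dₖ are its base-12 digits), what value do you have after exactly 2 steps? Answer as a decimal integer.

1284 = (8,11,0)_12 → 185
185 = (1,3,5)_12 → 35

35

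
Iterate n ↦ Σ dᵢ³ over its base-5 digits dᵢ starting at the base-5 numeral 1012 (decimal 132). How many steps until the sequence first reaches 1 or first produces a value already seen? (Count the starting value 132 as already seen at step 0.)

4

132 = (1,0,1,2)_5 → 1³ + 0³ + 1³ + 2³ = 1 + 0 + 1 + 8 = 10
10 = (2,0)_5 → 2³ + 0³ = 8 + 0 = 8
8 = (1,3)_5 → 1³ + 3³ = 1 + 27 = 28
28 = (1,0,3)_5 → 1³ + 0³ + 3³ = 1 + 0 + 27 = 28  — 28 repeats.
That took 4 steps.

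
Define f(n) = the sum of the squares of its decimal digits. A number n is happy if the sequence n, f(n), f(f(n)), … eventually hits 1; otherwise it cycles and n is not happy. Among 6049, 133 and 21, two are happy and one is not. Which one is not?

21

6049: 6049 → 133 → 19 → 82 → 68 → 100 → 1  — reaches 1 (happy)
133: 133 → 19 → 82 → 68 → 100 → 1  — reaches 1 (happy)
21: 21 → 5 → 25 → 29 → 85 → 89 → 145 → 42 → 20 → 4 → 16 → 37 → 58 → 89  — repeats 89 (not happy)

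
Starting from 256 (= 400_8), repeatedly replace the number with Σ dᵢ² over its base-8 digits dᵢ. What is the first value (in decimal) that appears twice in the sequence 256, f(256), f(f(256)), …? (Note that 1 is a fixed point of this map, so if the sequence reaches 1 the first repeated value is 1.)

256 = (4,0,0)_8 → 4² + 0² + 0² = 16 + 0 + 0 = 16
16 = (2,0)_8 → 2² + 0² = 4 + 0 = 4
4 = (4)_8 → 4² = 16  — 16 already appeared earlier.

16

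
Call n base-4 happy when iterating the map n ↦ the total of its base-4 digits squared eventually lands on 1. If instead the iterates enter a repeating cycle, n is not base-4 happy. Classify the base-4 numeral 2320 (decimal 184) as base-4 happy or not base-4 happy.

base-4 happy

184 = (2,3,2,0)_4 → 2² + 3² + 2² + 0² = 17
17 = (1,0,1)_4 → 1² + 0² + 1² = 2
2 = (2)_4 → 2² = 4
4 = (1,0)_4 → 1² + 0² = 1  — reached 1.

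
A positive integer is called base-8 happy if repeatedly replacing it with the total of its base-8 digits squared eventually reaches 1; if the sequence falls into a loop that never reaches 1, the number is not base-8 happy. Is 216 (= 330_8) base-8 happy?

216 = (3,3,0)_8 → 3² + 3² + 0² = 9 + 9 + 0 = 18
18 = (2,2)_8 → 2² + 2² = 4 + 4 = 8
8 = (1,0)_8 → 1² + 0² = 1 + 0 = 1  — reached 1.

base-8 happy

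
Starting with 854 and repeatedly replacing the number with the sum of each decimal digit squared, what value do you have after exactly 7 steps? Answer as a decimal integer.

89

854 → 8² + 5² + 4² = 64 + 25 + 16 = 105
105 → 1² + 0² + 5² = 1 + 0 + 25 = 26
26 → 2² + 6² = 4 + 36 = 40
40 → 4² + 0² = 16 + 0 = 16
16 → 1² + 6² = 1 + 36 = 37
37 → 3² + 7² = 9 + 49 = 58
58 → 5² + 8² = 25 + 64 = 89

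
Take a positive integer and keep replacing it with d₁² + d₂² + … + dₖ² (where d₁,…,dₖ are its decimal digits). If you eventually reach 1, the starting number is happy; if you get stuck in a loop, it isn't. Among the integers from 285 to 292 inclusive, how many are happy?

285: 285 → 93 → 90 → 81 → 65 → 61 → 37 → 58 → 89 → 145 → 42 → 20 → 4 → 16 → 37  (repeats 37)
286: 286 → 104 → 17 → 50 → 25 → 29 → 85 → 89 → 145 → 42 → 20 → 4 → 16 → 37 → 58 → 89  (repeats 89)
287: 287 → 117 → 51 → 26 → 40 → 16 → 37 → 58 → 89 → 145 → 42 → 20 → 4 → 16  (repeats 16)
288: 288 → 132 → 14 → 17 → 50 → 25 → 29 → 85 → 89 → 145 → 42 → 20 → 4 → 16 → 37 → 58 → 89  (repeats 89)
289: 289 → 149 → 98 → 145 → 42 → 20 → 4 → 16 → 37 → 58 → 89 → 145  (repeats 145)
290: 290 → 85 → 89 → 145 → 42 → 20 → 4 → 16 → 37 → 58 → 89  (repeats 89)
291: 291 → 86 → 100 → 1  (reaches 1)
292: 292 → 89 → 145 → 42 → 20 → 4 → 16 → 37 → 58 → 89  (repeats 89)
happy: 291

1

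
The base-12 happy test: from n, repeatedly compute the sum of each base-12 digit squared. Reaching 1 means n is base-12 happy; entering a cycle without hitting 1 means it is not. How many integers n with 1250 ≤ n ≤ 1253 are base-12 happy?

1

1250: 1250 → 132 → 121 → 101 → 89 → 74 → 40 → 25 → 5 → 25  (repeats 25)
1251: 1251 → 137 → 146 → 5 → 25 → 5  (repeats 5)
1252: 1252 → 144 → 1  (reaches 1)
1253: 1253 → 153 → 82 → 136 → 137 → 146 → 5 → 25 → 5  (repeats 5)
base-12 happy: 1252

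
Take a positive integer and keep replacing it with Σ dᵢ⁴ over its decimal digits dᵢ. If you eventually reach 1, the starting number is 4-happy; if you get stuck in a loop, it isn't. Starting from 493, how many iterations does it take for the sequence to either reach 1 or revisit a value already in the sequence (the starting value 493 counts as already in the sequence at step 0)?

10

493 → 4⁴ + 9⁴ + 3⁴ = 6898
6898 → 6⁴ + 8⁴ + 9⁴ + 8⁴ = 16049
16049 → 1⁴ + 6⁴ + 0⁴ + 4⁴ + 9⁴ = 8114
8114 → 8⁴ + 1⁴ + 1⁴ + 4⁴ = 4354
4354 → 4⁴ + 3⁴ + 5⁴ + 4⁴ = 1218
1218 → 1⁴ + 2⁴ + 1⁴ + 8⁴ = 4114
4114 → 4⁴ + 1⁴ + 1⁴ + 4⁴ = 514
514 → 5⁴ + 1⁴ + 4⁴ = 882
882 → 8⁴ + 8⁴ + 2⁴ = 8208
8208 → 8⁴ + 2⁴ + 0⁴ + 8⁴ = 8208  — 8208 repeats.
That took 10 steps.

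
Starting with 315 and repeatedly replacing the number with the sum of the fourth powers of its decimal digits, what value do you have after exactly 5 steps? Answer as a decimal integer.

9603

315 → 707
707 → 4802
4802 → 4368
4368 → 5729
5729 → 9603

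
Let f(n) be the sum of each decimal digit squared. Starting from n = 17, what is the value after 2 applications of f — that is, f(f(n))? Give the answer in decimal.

25

17 → 50
50 → 25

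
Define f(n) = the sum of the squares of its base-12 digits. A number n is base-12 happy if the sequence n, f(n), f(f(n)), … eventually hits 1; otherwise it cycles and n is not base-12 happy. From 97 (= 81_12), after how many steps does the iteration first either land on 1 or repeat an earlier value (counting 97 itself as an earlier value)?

97 = (8,1)_12 → 8² + 1² = 65
65 = (5,5)_12 → 5² + 5² = 50
50 = (4,2)_12 → 4² + 2² = 20
20 = (1,8)_12 → 1² + 8² = 65  — 65 repeats.
That took 4 steps.

4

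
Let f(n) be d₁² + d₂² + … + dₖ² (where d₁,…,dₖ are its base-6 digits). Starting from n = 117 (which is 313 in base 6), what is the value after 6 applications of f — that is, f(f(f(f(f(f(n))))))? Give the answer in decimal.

26

117 = (3,1,3)_6 → 3² + 1² + 3² = 19
19 = (3,1)_6 → 3² + 1² = 10
10 = (1,4)_6 → 1² + 4² = 17
17 = (2,5)_6 → 2² + 5² = 29
29 = (4,5)_6 → 4² + 5² = 41
41 = (1,0,5)_6 → 1² + 0² + 5² = 26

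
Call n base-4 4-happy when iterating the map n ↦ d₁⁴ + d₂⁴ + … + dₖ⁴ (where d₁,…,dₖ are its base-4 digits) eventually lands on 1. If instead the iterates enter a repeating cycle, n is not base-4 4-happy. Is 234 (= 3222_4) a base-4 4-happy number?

234 = (3,2,2,2)_4 → 3⁴ + 2⁴ + 2⁴ + 2⁴ = 129
129 = (2,0,0,1)_4 → 2⁴ + 0⁴ + 0⁴ + 1⁴ = 17
17 = (1,0,1)_4 → 1⁴ + 0⁴ + 1⁴ = 2
2 = (2)_4 → 2⁴ = 16
16 = (1,0,0)_4 → 1⁴ + 0⁴ + 0⁴ = 1  — reached 1.

base-4 4-happy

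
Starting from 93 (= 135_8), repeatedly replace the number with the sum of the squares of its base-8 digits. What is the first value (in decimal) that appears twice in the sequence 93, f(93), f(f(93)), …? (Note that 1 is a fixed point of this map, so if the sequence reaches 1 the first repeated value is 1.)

93 = (1,3,5)_8 → 1² + 3² + 5² = 35
35 = (4,3)_8 → 4² + 3² = 25
25 = (3,1)_8 → 3² + 1² = 10
10 = (1,2)_8 → 1² + 2² = 5
5 = (5)_8 → 5² = 25  — 25 already appeared earlier.

25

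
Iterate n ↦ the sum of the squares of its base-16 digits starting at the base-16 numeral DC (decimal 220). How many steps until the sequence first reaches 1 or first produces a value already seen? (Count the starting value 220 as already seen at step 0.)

220 = (13,12)_16 → 13² + 12² = 313
313 = (1,3,9)_16 → 1² + 3² + 9² = 91
91 = (5,11)_16 → 5² + 11² = 146
146 = (9,2)_16 → 9² + 2² = 85
85 = (5,5)_16 → 5² + 5² = 50
50 = (3,2)_16 → 3² + 2² = 13
13 = (13)_16 → 13² = 169
169 = (10,9)_16 → 10² + 9² = 181
181 = (11,5)_16 → 11² + 5² = 146  — 146 repeats.
That took 9 steps.

9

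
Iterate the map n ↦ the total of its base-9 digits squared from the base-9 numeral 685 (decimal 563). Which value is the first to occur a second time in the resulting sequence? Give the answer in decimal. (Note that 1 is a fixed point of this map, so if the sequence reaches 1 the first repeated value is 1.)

563 = (6,8,5)_9 → 6² + 8² + 5² = 125
125 = (1,4,8)_9 → 1² + 4² + 8² = 81
81 = (1,0,0)_9 → 1² + 0² + 0² = 1  — reached the fixed point 1.
1 → 1, so 1 is the first repeated value.

1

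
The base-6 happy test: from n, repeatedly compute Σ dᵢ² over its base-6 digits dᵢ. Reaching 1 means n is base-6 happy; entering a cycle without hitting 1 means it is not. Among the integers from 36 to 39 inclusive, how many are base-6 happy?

36: 36 → 1  — base-6 happy
37: 37 → 2 → 4 → 16 → 20 → 13 → 5 → 25 → 17 → 29 → 41 → 26 → 20  — not base-6 happy
38: 38 → 5 → 25 → 17 → 29 → 41 → 26 → 20 → 13 → 5  — not base-6 happy
39: 39 → 10 → 17 → 29 → 41 → 26 → 20 → 13 → 5 → 25 → 17  — not base-6 happy
base-6 happy: 36

1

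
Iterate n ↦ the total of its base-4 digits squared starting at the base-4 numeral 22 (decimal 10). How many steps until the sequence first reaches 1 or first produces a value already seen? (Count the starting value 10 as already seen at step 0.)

3

10 = (2,2)_4 → 2² + 2² = 8
8 = (2,0)_4 → 2² + 0² = 4
4 = (1,0)_4 → 1² + 0² = 1  — reached 1.
That took 3 steps.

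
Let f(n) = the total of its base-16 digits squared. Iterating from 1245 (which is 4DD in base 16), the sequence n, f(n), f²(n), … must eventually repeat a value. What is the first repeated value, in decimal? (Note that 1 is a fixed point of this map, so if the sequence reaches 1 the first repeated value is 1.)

1245 = (4,13,13)_16 → 4² + 13² + 13² = 16 + 169 + 169 = 354
354 = (1,6,2)_16 → 1² + 6² + 2² = 1 + 36 + 4 = 41
41 = (2,9)_16 → 2² + 9² = 4 + 81 = 85
85 = (5,5)_16 → 5² + 5² = 25 + 25 = 50
50 = (3,2)_16 → 3² + 2² = 9 + 4 = 13
13 = (13)_16 → 13² = 169
169 = (10,9)_16 → 10² + 9² = 100 + 81 = 181
181 = (11,5)_16 → 11² + 5² = 121 + 25 = 146
146 = (9,2)_16 → 9² + 2² = 81 + 4 = 85  — 85 already appeared earlier.

85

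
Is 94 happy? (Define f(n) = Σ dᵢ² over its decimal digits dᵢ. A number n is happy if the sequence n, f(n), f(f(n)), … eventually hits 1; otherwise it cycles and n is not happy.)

94 → 9² + 4² = 81 + 16 = 97
97 → 9² + 7² = 81 + 49 = 130
130 → 1² + 3² + 0² = 1 + 9 + 0 = 10
10 → 1² + 0² = 1 + 0 = 1  — reached 1.

happy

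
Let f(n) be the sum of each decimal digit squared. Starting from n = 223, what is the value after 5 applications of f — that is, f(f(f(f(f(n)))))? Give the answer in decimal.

223 → 2² + 2² + 3² = 17
17 → 1² + 7² = 50
50 → 5² + 0² = 25
25 → 2² + 5² = 29
29 → 2² + 9² = 85

85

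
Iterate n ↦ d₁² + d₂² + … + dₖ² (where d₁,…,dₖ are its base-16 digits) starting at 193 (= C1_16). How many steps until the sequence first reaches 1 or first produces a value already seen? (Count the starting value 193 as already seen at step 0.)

13

193 = (12,1)_16 → 12² + 1² = 145
145 = (9,1)_16 → 9² + 1² = 82
82 = (5,2)_16 → 5² + 2² = 29
29 = (1,13)_16 → 1² + 13² = 170
170 = (10,10)_16 → 10² + 10² = 200
200 = (12,8)_16 → 12² + 8² = 208
208 = (13,0)_16 → 13² + 0² = 169
169 = (10,9)_16 → 10² + 9² = 181
181 = (11,5)_16 → 11² + 5² = 146
146 = (9,2)_16 → 9² + 2² = 85
85 = (5,5)_16 → 5² + 5² = 50
50 = (3,2)_16 → 3² + 2² = 13
13 = (13)_16 → 13² = 169  — 169 repeats.
That took 13 steps.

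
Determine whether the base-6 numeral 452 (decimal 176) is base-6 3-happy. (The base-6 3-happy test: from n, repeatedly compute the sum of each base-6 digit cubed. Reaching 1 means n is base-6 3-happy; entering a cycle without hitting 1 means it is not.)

base-6 3-happy

176 = (4,5,2)_6 → 4³ + 5³ + 2³ = 197
197 = (5,2,5)_6 → 5³ + 2³ + 5³ = 258
258 = (1,1,1,0)_6 → 1³ + 1³ + 1³ + 0³ = 3
3 = (3)_6 → 3³ = 27
27 = (4,3)_6 → 4³ + 3³ = 91
91 = (2,3,1)_6 → 2³ + 3³ + 1³ = 36
36 = (1,0,0)_6 → 1³ + 0³ + 0³ = 1  — reached 1.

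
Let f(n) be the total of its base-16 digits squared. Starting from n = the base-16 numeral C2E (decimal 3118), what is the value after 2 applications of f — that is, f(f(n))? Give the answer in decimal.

90

3118 = (12,2,14)_16 → 12² + 2² + 14² = 144 + 4 + 196 = 344
344 = (1,5,8)_16 → 1² + 5² + 8² = 1 + 25 + 64 = 90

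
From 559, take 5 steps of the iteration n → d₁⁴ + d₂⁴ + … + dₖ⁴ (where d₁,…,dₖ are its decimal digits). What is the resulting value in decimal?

273

559 → 5⁴ + 5⁴ + 9⁴ = 7811
7811 → 7⁴ + 8⁴ + 1⁴ + 1⁴ = 6499
6499 → 6⁴ + 4⁴ + 9⁴ + 9⁴ = 14674
14674 → 1⁴ + 4⁴ + 6⁴ + 7⁴ + 4⁴ = 4210
4210 → 4⁴ + 2⁴ + 1⁴ + 0⁴ = 273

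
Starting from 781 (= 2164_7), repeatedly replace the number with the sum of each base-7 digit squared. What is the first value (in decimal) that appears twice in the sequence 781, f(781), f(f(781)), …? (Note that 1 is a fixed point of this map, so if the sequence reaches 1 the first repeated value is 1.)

781 = (2,1,6,4)_7 → 57
57 = (1,1,1)_7 → 3
3 = (3)_7 → 9
9 = (1,2)_7 → 5
5 = (5)_7 → 25
25 = (3,4)_7 → 25  — 25 already appeared earlier.

25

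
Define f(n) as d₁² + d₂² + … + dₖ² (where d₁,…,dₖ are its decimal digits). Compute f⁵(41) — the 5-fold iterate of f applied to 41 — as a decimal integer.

85

41 → 4² + 1² = 16 + 1 = 17
17 → 1² + 7² = 1 + 49 = 50
50 → 5² + 0² = 25 + 0 = 25
25 → 2² + 5² = 4 + 25 = 29
29 → 2² + 9² = 4 + 81 = 85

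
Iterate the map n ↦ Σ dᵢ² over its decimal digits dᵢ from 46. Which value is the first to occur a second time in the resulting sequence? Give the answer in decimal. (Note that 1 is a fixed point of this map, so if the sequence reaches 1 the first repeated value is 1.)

46 → 4² + 6² = 16 + 36 = 52
52 → 5² + 2² = 25 + 4 = 29
29 → 2² + 9² = 4 + 81 = 85
85 → 8² + 5² = 64 + 25 = 89
89 → 8² + 9² = 64 + 81 = 145
145 → 1² + 4² + 5² = 1 + 16 + 25 = 42
42 → 4² + 2² = 16 + 4 = 20
20 → 2² + 0² = 4 + 0 = 4
4 → 4² = 16
16 → 1² + 6² = 1 + 36 = 37
37 → 3² + 7² = 9 + 49 = 58
58 → 5² + 8² = 25 + 64 = 89  — 89 already appeared earlier.

89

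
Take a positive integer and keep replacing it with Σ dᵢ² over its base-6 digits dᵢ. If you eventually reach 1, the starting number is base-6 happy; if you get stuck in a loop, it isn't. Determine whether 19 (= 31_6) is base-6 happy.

not base-6 happy

19 = (3,1)_6 → 3² + 1² = 10
10 = (1,4)_6 → 1² + 4² = 17
17 = (2,5)_6 → 2² + 5² = 29
29 = (4,5)_6 → 4² + 5² = 41
41 = (1,0,5)_6 → 1² + 0² + 5² = 26
26 = (4,2)_6 → 4² + 2² = 20
20 = (3,2)_6 → 3² + 2² = 13
13 = (2,1)_6 → 2² + 1² = 5
5 = (5)_6 → 5² = 25
25 = (4,1)_6 → 4² + 1² = 17  — 17 already seen; the sequence cycles without reaching 1.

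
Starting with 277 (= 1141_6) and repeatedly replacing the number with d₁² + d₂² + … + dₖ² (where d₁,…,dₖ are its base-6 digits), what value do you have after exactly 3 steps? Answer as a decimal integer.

17

277 = (1,1,4,1)_6 → 19
19 = (3,1)_6 → 10
10 = (1,4)_6 → 17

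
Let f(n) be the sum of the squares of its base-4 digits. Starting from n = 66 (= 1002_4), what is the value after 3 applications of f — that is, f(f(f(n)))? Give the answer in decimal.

4

66 = (1,0,0,2)_4 → 1² + 0² + 0² + 2² = 1 + 0 + 0 + 4 = 5
5 = (1,1)_4 → 1² + 1² = 1 + 1 = 2
2 = (2)_4 → 2² = 4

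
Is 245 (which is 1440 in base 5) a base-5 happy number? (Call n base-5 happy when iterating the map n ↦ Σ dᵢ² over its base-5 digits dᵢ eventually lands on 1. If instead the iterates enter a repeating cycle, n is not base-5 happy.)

base-5 happy

245 = (1,4,4,0)_5 → 1² + 4² + 4² + 0² = 1 + 16 + 16 + 0 = 33
33 = (1,1,3)_5 → 1² + 1² + 3² = 1 + 1 + 9 = 11
11 = (2,1)_5 → 2² + 1² = 4 + 1 = 5
5 = (1,0)_5 → 1² + 0² = 1 + 0 = 1  — reached 1.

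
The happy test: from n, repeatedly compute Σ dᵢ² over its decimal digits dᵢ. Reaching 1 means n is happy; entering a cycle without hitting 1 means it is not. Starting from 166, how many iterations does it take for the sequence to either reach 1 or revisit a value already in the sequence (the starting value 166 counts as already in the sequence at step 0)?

10

166 → 73
73 → 58
58 → 89
89 → 145
145 → 42
42 → 20
20 → 4
4 → 16
16 → 37
37 → 58  — 58 repeats.
That took 10 steps.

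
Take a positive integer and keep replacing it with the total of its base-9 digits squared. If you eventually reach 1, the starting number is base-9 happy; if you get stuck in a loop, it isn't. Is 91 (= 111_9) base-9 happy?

91 = (1,1,1)_9 → 1² + 1² + 1² = 3
3 = (3)_9 → 3² = 9
9 = (1,0)_9 → 1² + 0² = 1  — reached 1.

base-9 happy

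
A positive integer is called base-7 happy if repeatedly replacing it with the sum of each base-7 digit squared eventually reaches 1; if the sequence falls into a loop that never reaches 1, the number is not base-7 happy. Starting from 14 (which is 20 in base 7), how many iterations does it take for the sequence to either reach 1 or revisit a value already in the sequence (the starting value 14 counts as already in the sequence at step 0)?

14 = (2,0)_7 → 2² + 0² = 4
4 = (4)_7 → 4² = 16
16 = (2,2)_7 → 2² + 2² = 8
8 = (1,1)_7 → 1² + 1² = 2
2 = (2)_7 → 2² = 4  — 4 repeats.
That took 5 steps.

5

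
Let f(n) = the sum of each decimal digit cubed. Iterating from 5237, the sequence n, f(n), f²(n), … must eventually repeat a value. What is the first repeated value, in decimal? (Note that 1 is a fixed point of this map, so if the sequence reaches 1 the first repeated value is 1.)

5237 → 5³ + 2³ + 3³ + 7³ = 125 + 8 + 27 + 343 = 503
503 → 5³ + 0³ + 3³ = 125 + 0 + 27 = 152
152 → 1³ + 5³ + 2³ = 1 + 125 + 8 = 134
134 → 1³ + 3³ + 4³ = 1 + 27 + 64 = 92
92 → 9³ + 2³ = 729 + 8 = 737
737 → 7³ + 3³ + 7³ = 343 + 27 + 343 = 713
713 → 7³ + 1³ + 3³ = 343 + 1 + 27 = 371
371 → 3³ + 7³ + 1³ = 27 + 343 + 1 = 371  — 371 already appeared earlier.

371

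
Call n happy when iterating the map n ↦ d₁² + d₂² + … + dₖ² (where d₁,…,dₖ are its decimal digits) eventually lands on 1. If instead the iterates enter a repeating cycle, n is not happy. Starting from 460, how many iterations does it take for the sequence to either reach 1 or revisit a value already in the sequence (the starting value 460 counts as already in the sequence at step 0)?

460 → 4² + 6² + 0² = 16 + 36 + 0 = 52
52 → 5² + 2² = 25 + 4 = 29
29 → 2² + 9² = 4 + 81 = 85
85 → 8² + 5² = 64 + 25 = 89
89 → 8² + 9² = 64 + 81 = 145
145 → 1² + 4² + 5² = 1 + 16 + 25 = 42
42 → 4² + 2² = 16 + 4 = 20
20 → 2² + 0² = 4 + 0 = 4
4 → 4² = 16
16 → 1² + 6² = 1 + 36 = 37
37 → 3² + 7² = 9 + 49 = 58
58 → 5² + 8² = 25 + 64 = 89  — 89 repeats.
That took 12 steps.

12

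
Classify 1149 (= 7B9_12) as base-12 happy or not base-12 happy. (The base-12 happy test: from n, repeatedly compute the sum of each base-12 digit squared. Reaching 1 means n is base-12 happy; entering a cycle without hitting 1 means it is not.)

not base-12 happy

1149 = (7,11,9)_12 → 7² + 11² + 9² = 251
251 = (1,8,11)_12 → 1² + 8² + 11² = 186
186 = (1,3,6)_12 → 1² + 3² + 6² = 46
46 = (3,10)_12 → 3² + 10² = 109
109 = (9,1)_12 → 9² + 1² = 82
82 = (6,10)_12 → 6² + 10² = 136
136 = (11,4)_12 → 11² + 4² = 137
137 = (11,5)_12 → 11² + 5² = 146
146 = (1,0,2)_12 → 1² + 0² + 2² = 5
5 = (5)_12 → 5² = 25
25 = (2,1)_12 → 2² + 1² = 5  — 5 already seen; the sequence cycles without reaching 1.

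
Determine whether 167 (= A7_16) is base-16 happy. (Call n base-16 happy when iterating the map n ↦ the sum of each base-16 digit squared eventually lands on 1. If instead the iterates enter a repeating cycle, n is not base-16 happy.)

base-16 happy

167 = (10,7)_16 → 10² + 7² = 149
149 = (9,5)_16 → 9² + 5² = 106
106 = (6,10)_16 → 6² + 10² = 136
136 = (8,8)_16 → 8² + 8² = 128
128 = (8,0)_16 → 8² + 0² = 64
64 = (4,0)_16 → 4² + 0² = 16
16 = (1,0)_16 → 1² + 0² = 1  — reached 1.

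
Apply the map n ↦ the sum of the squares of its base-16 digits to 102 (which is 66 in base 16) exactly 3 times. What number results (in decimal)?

25

102 = (6,6)_16 → 72
72 = (4,8)_16 → 80
80 = (5,0)_16 → 25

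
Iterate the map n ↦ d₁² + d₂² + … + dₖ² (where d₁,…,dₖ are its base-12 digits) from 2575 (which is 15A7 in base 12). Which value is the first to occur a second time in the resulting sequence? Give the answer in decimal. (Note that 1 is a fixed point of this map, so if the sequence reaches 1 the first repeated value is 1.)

25

2575 = (1,5,10,7)_12 → 1² + 5² + 10² + 7² = 175
175 = (1,2,7)_12 → 1² + 2² + 7² = 54
54 = (4,6)_12 → 4² + 6² = 52
52 = (4,4)_12 → 4² + 4² = 32
32 = (2,8)_12 → 2² + 8² = 68
68 = (5,8)_12 → 5² + 8² = 89
89 = (7,5)_12 → 7² + 5² = 74
74 = (6,2)_12 → 6² + 2² = 40
40 = (3,4)_12 → 3² + 4² = 25
25 = (2,1)_12 → 2² + 1² = 5
5 = (5)_12 → 5² = 25  — 25 already appeared earlier.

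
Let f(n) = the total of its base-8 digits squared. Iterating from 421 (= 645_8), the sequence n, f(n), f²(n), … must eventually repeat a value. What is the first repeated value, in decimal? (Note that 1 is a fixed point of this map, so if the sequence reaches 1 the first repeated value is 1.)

421 = (6,4,5)_8 → 77
77 = (1,1,5)_8 → 27
27 = (3,3)_8 → 18
18 = (2,2)_8 → 8
8 = (1,0)_8 → 1  — reached the fixed point 1.
1 → 1, so 1 is the first repeated value.

1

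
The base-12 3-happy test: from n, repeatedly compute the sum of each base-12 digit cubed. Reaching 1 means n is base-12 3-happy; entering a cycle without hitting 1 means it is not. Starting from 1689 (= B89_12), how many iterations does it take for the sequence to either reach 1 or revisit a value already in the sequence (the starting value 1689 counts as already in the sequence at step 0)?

1689 = (11,8,9)_12 → 2572
2572 = (1,5,10,4)_12 → 1190
1190 = (8,3,2)_12 → 547
547 = (3,9,7)_12 → 1099
1099 = (7,7,7)_12 → 1029
1029 = (7,1,9)_12 → 1073
1073 = (7,5,5)_12 → 593
593 = (4,1,5)_12 → 190
190 = (1,3,10)_12 → 1028
1028 = (7,1,8)_12 → 856
856 = (5,11,4)_12 → 1520
1520 = (10,6,8)_12 → 1728
1728 = (1,0,0,0)_12 → 1  — reached 1.
That took 13 steps.

13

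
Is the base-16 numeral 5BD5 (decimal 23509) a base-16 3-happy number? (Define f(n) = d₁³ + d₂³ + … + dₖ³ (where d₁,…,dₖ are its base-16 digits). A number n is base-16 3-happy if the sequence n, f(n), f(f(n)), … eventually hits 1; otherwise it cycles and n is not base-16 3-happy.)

base-16 3-happy

23509 = (5,11,13,5)_16 → 5³ + 11³ + 13³ + 5³ = 3778
3778 = (14,12,2)_16 → 14³ + 12³ + 2³ = 4480
4480 = (1,1,8,0)_16 → 1³ + 1³ + 8³ + 0³ = 514
514 = (2,0,2)_16 → 2³ + 0³ + 2³ = 16
16 = (1,0)_16 → 1³ + 0³ = 1  — reached 1.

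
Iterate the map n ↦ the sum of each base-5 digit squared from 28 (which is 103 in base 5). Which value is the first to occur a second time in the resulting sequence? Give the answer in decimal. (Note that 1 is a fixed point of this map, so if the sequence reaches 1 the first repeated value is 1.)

28 = (1,0,3)_5 → 1² + 0² + 3² = 1 + 0 + 9 = 10
10 = (2,0)_5 → 2² + 0² = 4 + 0 = 4
4 = (4)_5 → 4² = 16
16 = (3,1)_5 → 3² + 1² = 9 + 1 = 10  — 10 already appeared earlier.

10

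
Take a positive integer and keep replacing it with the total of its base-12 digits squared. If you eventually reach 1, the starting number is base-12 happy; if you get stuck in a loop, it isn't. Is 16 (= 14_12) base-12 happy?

16 = (1,4)_12 → 1² + 4² = 17
17 = (1,5)_12 → 1² + 5² = 26
26 = (2,2)_12 → 2² + 2² = 8
8 = (8)_12 → 8² = 64
64 = (5,4)_12 → 5² + 4² = 41
41 = (3,5)_12 → 3² + 5² = 34
34 = (2,10)_12 → 2² + 10² = 104
104 = (8,8)_12 → 8² + 8² = 128
128 = (10,8)_12 → 10² + 8² = 164
164 = (1,1,8)_12 → 1² + 1² + 8² = 66
66 = (5,6)_12 → 5² + 6² = 61
61 = (5,1)_12 → 5² + 1² = 26  — 26 already seen; the sequence cycles without reaching 1.

not base-12 happy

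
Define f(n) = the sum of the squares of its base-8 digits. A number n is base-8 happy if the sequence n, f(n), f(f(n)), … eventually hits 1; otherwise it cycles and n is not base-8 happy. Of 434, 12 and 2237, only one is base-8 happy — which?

434

434: 434 → 76 → 18 → 8 → 1  — reaches 1 (base-8 happy)
12: 12 → 17 → 5 → 25 → 10 → 5  — repeats 5 (not base-8 happy)
2237: 2237 → 94 → 46 → 61 → 74 → 6 → 36 → 32 → 16 → 4 → 16  — repeats 16 (not base-8 happy)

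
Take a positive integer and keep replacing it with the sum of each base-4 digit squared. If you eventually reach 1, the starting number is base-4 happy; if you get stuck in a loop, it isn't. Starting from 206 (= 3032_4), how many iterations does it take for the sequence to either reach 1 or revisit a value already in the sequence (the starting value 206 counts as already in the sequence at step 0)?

6

206 = (3,0,3,2)_4 → 22
22 = (1,1,2)_4 → 6
6 = (1,2)_4 → 5
5 = (1,1)_4 → 2
2 = (2)_4 → 4
4 = (1,0)_4 → 1  — reached 1.
That took 6 steps.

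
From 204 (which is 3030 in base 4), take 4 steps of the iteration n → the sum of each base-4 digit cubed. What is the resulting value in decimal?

204 = (3,0,3,0)_4 → 3³ + 0³ + 3³ + 0³ = 54
54 = (3,1,2)_4 → 3³ + 1³ + 2³ = 36
36 = (2,1,0)_4 → 2³ + 1³ + 0³ = 9
9 = (2,1)_4 → 2³ + 1³ = 9

9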